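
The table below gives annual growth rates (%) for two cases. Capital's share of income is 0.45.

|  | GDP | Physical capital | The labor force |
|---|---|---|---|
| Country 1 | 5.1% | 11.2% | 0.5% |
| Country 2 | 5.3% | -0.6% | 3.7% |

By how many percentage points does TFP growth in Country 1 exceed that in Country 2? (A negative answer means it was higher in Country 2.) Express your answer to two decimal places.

-3.75 percentage points

Labor's share = 1 − 0.45 = 0.55.
Country 1: TFP = 5.1 − 5.04 − 0.275 = -0.215%.
Country 2: TFP = 5.3 + 0.27 − 2.035 = 3.535%.
Difference = -0.215 − (3.535) = -3.75 pp.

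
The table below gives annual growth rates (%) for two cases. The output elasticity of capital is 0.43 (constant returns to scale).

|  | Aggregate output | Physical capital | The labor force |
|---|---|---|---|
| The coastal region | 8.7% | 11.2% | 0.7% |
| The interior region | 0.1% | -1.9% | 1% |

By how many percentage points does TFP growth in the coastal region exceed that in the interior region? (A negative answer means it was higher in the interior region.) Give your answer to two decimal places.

Labor's share = 1 − 0.43 = 0.57.
The coastal region: TFP = 8.7 − 4.816 − 0.399 = 3.485%.
The interior region: TFP = 0.1 + 0.817 − 0.57 = 0.347%.
Difference = 3.485 − (0.347) = 3.138 pp.

3.14 percentage points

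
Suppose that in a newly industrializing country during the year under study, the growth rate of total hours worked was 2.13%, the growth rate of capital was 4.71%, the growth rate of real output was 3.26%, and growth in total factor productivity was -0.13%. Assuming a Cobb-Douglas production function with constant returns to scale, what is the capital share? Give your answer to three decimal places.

α = 0.488

gY = gA + α·gK + (1−α)·gL, so gY − gA − gL = α(gK − gL).
3.26 + 0.13 − 2.13 = α × (4.71 − 2.13).
1.26 = 2.58 α, so α = 0.48837.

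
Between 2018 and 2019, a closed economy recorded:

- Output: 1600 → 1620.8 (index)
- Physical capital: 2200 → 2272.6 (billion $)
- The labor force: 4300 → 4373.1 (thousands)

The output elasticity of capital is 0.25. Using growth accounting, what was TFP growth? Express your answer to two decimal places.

Output growth = (1620.8 − 1600) / 1600 = 1.3%.
Physical capital growth = (2272.6 − 2200) / 2200 = 3.3%.
The labor force growth = (4373.1 − 4300) / 4300 = 1.7%.
Labor's share = 1 − 0.25 = 0.75.
Physical capital: 0.25 × 3.3 = 0.825 pp.
The labor force: 0.75 × 1.7 = 1.275 pp.
TFP growth = 1.3 − 2.1 = -0.8%.

-0.80%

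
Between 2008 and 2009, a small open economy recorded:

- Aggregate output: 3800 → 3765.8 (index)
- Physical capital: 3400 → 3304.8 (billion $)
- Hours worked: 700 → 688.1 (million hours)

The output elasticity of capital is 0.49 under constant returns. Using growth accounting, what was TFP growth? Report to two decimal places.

1.34%

Aggregate output growth = (3765.8 − 3800) / 3800 = -0.9%.
Physical capital growth = (3304.8 − 3400) / 3400 = -2.8%.
Hours worked growth = (688.1 − 700) / 700 = -1.7%.
Labor's share = 1 − 0.49 = 0.51.
Physical capital: 0.49 × (-2.8) = -1.372 pp.
Hours worked: 0.51 × (-1.7) = -0.867 pp.
TFP growth = -0.9 + 2.239 = 1.339%.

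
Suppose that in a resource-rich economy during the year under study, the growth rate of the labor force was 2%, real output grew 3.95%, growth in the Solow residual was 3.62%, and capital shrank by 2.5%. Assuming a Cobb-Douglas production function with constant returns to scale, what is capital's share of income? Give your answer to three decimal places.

gY = gA + α·gK + (1−α)·gL, so gY − gA − gL = α(gK − gL).
3.95 − 3.62 − 2 = α × (-2.5 − 2).
-1.67 = -4.5 α, so α = 0.37111.

α = 0.371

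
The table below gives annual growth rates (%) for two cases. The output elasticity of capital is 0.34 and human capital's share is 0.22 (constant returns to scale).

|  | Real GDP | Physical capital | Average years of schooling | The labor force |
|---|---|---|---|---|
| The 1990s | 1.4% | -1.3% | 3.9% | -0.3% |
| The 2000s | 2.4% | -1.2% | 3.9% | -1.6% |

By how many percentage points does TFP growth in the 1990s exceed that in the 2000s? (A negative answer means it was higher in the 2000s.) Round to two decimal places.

Labor's share = 1 − 0.34 − 0.22 = 0.44.
The 1990s: TFP = 1.4 + 0.442 − 0.858 + 0.132 = 1.116%.
The 2000s: TFP = 2.4 + 0.408 − 0.858 + 0.704 = 2.654%.
Difference = 1.116 − (2.654) = -1.538 pp.

-1.54 percentage points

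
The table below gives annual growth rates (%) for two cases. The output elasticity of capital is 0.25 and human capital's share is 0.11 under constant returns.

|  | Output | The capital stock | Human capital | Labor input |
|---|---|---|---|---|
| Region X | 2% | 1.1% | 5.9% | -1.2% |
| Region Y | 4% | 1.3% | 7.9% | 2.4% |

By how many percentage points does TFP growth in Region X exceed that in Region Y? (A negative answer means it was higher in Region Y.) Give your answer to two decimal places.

Labor's share = 1 − 0.25 − 0.11 = 0.64.
Region X: TFP = 2 − 0.275 − 0.649 + 0.768 = 1.844%.
Region Y: TFP = 4 − 0.325 − 0.869 − 1.536 = 1.27%.
Difference = 1.844 − (1.27) = 0.574 pp.

0.57 percentage points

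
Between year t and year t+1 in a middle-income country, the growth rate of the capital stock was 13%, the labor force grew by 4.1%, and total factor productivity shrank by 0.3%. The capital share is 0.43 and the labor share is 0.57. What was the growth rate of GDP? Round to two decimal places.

7.63%

Labor's share = 1 − 0.43 = 0.57.
The capital stock: 0.43 × 13 = 5.59 pp.
The labor force: 0.57 × 4.1 = 2.337 pp.
Output growth = -0.3 + 7.927 = 7.627%.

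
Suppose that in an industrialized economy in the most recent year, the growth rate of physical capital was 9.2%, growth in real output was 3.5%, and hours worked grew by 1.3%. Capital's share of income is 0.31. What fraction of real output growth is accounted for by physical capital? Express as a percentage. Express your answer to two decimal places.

Physical capital contributed 0.31 × 9.2 = 2.852 pp.
Share of growth = 2.852 / 3.5 × 100 = 81.4857%.

Physical capital accounted for 81.49% of growth.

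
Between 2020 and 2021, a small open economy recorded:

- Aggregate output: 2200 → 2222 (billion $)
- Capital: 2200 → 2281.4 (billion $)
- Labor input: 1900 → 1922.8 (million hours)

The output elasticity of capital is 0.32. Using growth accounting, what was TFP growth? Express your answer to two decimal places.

-1.00%

Aggregate output growth = (2222 − 2200) / 2200 = 1%.
Capital growth = (2281.4 − 2200) / 2200 = 3.7%.
Labor input growth = (1922.8 − 1900) / 1900 = 1.2%.
Labor's share = 1 − 0.32 = 0.68.
Capital: 0.32 × 3.7 = 1.184 pp.
Labor input: 0.68 × 1.2 = 0.816 pp.
TFP growth = 1 − 2 = -1%.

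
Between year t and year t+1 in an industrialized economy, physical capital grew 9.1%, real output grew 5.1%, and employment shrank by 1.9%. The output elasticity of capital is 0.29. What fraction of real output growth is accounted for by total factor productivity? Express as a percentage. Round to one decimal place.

Labor's share = 1 − 0.29 = 0.71.
Physical capital: 0.29 × 9.1 = 2.639 pp.
Employment: 0.71 × (-1.9) = -1.349 pp.
TFP growth = 5.1 − 1.29 = 3.81%.
TFP share of growth = 3.81 / 5.1 × 100 = 74.706%.

74.7%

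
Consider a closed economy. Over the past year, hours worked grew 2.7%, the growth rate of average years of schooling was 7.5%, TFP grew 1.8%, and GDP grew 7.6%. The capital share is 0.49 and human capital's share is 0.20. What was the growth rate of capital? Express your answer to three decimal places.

7.067%

Labor's share = 1 − 0.49 − 0.2 = 0.31.
gY = gA + 0.2×7.5 + 0.31×2.7 + 0.49×g.
0.49×g = 7.6 − 1.8 − 2.337 = 3.463.
g = 3.463 / 0.49 = 7.06735%.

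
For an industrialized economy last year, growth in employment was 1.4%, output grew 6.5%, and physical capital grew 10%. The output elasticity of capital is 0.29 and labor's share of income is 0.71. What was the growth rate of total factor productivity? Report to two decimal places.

Total factor productivity grew 2.61%.

Labor's share = 1 − 0.29 = 0.71.
Physical capital: 0.29 × 10 = 2.9 pp.
Employment: 0.71 × 1.4 = 0.994 pp.
TFP growth = 6.5 − 3.894 = 2.606%.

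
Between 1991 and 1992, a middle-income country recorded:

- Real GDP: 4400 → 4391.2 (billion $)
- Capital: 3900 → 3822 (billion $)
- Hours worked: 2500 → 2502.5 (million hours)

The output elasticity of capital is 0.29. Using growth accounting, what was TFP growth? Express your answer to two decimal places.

TFP grew 0.31%.

Real GDP growth = (4391.2 − 4400) / 4400 = -0.2%.
Capital growth = (3822 − 3900) / 3900 = -2%.
Hours worked growth = (2502.5 − 2500) / 2500 = 0.1%.
Labor's share = 1 − 0.29 = 0.71.
Capital: 0.29 × (-2) = -0.58 pp.
Hours worked: 0.71 × 0.1 = 0.071 pp.
TFP growth = -0.2 + 0.509 = 0.309%.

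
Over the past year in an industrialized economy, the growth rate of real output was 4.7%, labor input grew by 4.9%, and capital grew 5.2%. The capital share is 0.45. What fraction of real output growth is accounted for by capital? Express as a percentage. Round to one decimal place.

Capital contributed 0.45 × 5.2 = 2.34 pp.
Share of growth = 2.34 / 4.7 × 100 = 49.787%.

49.8%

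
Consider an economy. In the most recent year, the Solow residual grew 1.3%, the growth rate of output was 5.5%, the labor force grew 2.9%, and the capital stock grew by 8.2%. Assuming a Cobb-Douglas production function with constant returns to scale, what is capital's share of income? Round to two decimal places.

gY = gA + α·gK + (1−α)·gL, so gY − gA − gL = α(gK − gL).
5.5 − 1.3 − 2.9 = α × (8.2 − 2.9).
1.3 = 5.3 α, so α = 0.2453.

α = 0.25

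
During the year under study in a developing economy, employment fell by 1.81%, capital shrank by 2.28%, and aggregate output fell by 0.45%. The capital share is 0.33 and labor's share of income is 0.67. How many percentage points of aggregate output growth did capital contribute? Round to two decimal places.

Contribution = share × growth = 0.33 × (-2.28) = -0.7524 pp.

-0.75 pp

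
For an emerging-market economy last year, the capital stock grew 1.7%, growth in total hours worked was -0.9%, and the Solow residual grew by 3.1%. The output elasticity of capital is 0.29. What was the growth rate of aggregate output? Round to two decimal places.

Labor's share = 1 − 0.29 = 0.71.
The capital stock: 0.29 × 1.7 = 0.493 pp.
Total hours worked: 0.71 × (-0.9) = -0.639 pp.
Output growth = 3.1 + (-0.146) = 2.954%.

2.95%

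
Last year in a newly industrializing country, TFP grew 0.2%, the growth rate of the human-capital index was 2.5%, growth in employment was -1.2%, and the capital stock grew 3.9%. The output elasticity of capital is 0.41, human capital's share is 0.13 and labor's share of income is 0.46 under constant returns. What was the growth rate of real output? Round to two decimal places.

Real output grew 1.57%.

Labor's share = 1 − 0.41 − 0.13 = 0.46.
The capital stock: 0.41 × 3.9 = 1.599 pp.
The human-capital index: 0.13 × 2.5 = 0.325 pp.
Employment: 0.46 × (-1.2) = -0.552 pp.
Output growth = 0.2 + 1.372 = 1.572%.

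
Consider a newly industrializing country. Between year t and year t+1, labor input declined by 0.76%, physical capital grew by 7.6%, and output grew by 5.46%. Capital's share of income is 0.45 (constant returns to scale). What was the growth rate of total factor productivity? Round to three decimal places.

2.458%

Labor's share = 1 − 0.45 = 0.55.
Physical capital: 0.45 × 7.6 = 3.42 pp.
Labor input: 0.55 × (-0.76) = -0.418 pp.
TFP growth = 5.46 − 3.002 = 2.458%.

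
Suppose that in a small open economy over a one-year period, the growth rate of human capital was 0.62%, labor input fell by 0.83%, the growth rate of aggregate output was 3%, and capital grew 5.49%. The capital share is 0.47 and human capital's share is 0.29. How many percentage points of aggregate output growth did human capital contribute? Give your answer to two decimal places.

0.18 pp

Contribution = share × growth = 0.29 × 0.62 = 0.1798 pp.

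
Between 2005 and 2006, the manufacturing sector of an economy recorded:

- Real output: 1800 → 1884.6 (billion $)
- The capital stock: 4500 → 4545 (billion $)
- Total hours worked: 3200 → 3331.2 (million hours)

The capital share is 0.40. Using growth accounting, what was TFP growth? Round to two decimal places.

TFP grew 1.84%.

Real output growth = (1884.6 − 1800) / 1800 = 4.7%.
The capital stock growth = (4545 − 4500) / 4500 = 1%.
Total hours worked growth = (3331.2 − 3200) / 3200 = 4.1%.
Labor's share = 1 − 0.4 = 0.6.
The capital stock: 0.4 × 1 = 0.4 pp.
Total hours worked: 0.6 × 4.1 = 2.46 pp.
TFP growth = 4.7 − 2.86 = 1.84%.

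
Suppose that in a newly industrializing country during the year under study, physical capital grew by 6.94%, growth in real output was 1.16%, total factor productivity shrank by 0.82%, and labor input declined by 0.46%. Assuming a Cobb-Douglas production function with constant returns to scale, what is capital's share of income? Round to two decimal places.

gY = gA + α·gK + (1−α)·gL, so gY − gA − gL = α(gK − gL).
1.16 + 0.82 + 0.46 = α × (6.94 − (-0.46)).
2.44 = 7.4 α, so α = 0.3297.

Capital's share of income is 0.33.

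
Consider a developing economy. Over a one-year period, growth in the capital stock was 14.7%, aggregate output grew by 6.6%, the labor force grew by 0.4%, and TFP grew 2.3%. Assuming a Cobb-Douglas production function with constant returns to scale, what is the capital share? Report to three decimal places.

The capital share is 0.273.

gY = gA + α·gK + (1−α)·gL, so gY − gA − gL = α(gK − gL).
6.6 − 2.3 − 0.4 = α × (14.7 − 0.4).
3.9 = 14.3 α, so α = 0.27273.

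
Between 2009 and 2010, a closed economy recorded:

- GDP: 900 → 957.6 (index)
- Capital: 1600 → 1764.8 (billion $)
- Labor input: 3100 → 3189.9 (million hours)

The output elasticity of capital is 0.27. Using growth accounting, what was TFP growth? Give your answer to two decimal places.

TFP grew 1.50%.

GDP growth = (957.6 − 900) / 900 = 6.4%.
Capital growth = (1764.8 − 1600) / 1600 = 10.3%.
Labor input growth = (3189.9 − 3100) / 3100 = 2.9%.
Labor's share = 1 − 0.27 = 0.73.
Capital: 0.27 × 10.3 = 2.781 pp.
Labor input: 0.73 × 2.9 = 2.117 pp.
TFP growth = 6.4 − 4.898 = 1.502%.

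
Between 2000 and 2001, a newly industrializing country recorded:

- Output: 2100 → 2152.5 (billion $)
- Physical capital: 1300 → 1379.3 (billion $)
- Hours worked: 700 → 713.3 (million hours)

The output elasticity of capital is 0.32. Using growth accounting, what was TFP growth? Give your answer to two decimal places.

-0.74%

Output growth = (2152.5 − 2100) / 2100 = 2.5%.
Physical capital growth = (1379.3 − 1300) / 1300 = 6.1%.
Hours worked growth = (713.3 − 700) / 700 = 1.9%.
Labor's share = 1 − 0.32 = 0.68.
Physical capital: 0.32 × 6.1 = 1.952 pp.
Hours worked: 0.68 × 1.9 = 1.292 pp.
TFP growth = 2.5 − 3.244 = -0.744%.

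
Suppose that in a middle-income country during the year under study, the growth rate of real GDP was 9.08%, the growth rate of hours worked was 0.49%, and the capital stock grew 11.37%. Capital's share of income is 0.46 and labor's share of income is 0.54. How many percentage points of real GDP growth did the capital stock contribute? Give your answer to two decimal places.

Contribution = share × growth = 0.46 × 11.37 = 5.2302 pp.

5.23 pp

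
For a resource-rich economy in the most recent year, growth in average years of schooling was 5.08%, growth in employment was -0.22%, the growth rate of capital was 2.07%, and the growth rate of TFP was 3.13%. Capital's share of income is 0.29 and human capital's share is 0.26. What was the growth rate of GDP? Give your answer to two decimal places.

GDP growth was 4.95%.

Labor's share = 1 − 0.29 − 0.26 = 0.45.
Capital: 0.29 × 2.07 = 0.6003 pp.
Average years of schooling: 0.26 × 5.08 = 1.3208 pp.
Employment: 0.45 × (-0.22) = -0.099 pp.
Output growth = 3.13 + 1.8221 = 4.9521%.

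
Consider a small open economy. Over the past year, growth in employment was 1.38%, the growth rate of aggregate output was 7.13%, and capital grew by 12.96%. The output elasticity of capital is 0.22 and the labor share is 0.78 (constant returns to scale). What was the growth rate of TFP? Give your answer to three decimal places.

Labor's share = 1 − 0.22 = 0.78.
Capital: 0.22 × 12.96 = 2.8512 pp.
Employment: 0.78 × 1.38 = 1.0764 pp.
TFP growth = 7.13 − 3.9276 = 3.2024%.

TFP grew 3.202%.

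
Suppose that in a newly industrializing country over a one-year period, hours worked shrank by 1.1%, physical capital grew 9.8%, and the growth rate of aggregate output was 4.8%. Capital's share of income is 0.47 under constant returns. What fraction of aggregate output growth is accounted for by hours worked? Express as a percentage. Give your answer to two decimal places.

-12.15%

Labor's share = 1 − 0.47 = 0.53.
Hours worked contributed 0.53 × (-1.1) = -0.583 pp.
Share of growth = -0.583 / 4.8 × 100 = -12.1458%.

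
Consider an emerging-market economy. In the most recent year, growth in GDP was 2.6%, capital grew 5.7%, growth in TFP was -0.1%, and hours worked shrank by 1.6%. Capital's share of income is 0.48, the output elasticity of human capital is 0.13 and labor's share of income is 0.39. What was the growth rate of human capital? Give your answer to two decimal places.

4.52%

Labor's share = 1 − 0.48 − 0.13 = 0.39.
gY = gA + 0.48×5.7 + 0.39×(-1.6) + 0.13×g.
0.13×g = 2.6 + 0.1 − 2.112 = 0.588.
g = 0.588 / 0.13 = 4.5231%.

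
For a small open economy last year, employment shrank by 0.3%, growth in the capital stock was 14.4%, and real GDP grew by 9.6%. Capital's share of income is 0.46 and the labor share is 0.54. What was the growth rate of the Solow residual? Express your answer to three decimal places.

The Solow residual growth was 3.138%.

Labor's share = 1 − 0.46 = 0.54.
The capital stock: 0.46 × 14.4 = 6.624 pp.
Employment: 0.54 × (-0.3) = -0.162 pp.
TFP growth = 9.6 − 6.462 = 3.138%.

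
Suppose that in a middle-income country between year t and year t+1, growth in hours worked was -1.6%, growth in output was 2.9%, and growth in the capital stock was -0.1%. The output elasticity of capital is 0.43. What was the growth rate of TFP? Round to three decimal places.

3.855%

Labor's share = 1 − 0.43 = 0.57.
The capital stock: 0.43 × (-0.1) = -0.043 pp.
Hours worked: 0.57 × (-1.6) = -0.912 pp.
TFP growth = 2.9 + 0.955 = 3.855%.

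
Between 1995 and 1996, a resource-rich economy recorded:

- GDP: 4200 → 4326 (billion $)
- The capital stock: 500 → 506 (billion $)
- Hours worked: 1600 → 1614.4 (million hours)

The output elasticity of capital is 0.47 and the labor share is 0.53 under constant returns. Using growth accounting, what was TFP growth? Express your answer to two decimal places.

GDP growth = (4326 − 4200) / 4200 = 3%.
The capital stock growth = (506 − 500) / 500 = 1.2%.
Hours worked growth = (1614.4 − 1600) / 1600 = 0.9%.
Labor's share = 1 − 0.47 = 0.53.
The capital stock: 0.47 × 1.2 = 0.564 pp.
Hours worked: 0.53 × 0.9 = 0.477 pp.
TFP growth = 3 − 1.041 = 1.959%.

TFP grew 1.96%.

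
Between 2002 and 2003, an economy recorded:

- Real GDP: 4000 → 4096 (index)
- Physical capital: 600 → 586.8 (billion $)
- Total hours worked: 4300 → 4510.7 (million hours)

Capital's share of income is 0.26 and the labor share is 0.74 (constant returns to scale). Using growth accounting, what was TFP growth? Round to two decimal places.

-0.65%

Real GDP growth = (4096 − 4000) / 4000 = 2.4%.
Physical capital growth = (586.8 − 600) / 600 = -2.2%.
Total hours worked growth = (4510.7 − 4300) / 4300 = 4.9%.
Labor's share = 1 − 0.26 = 0.74.
Physical capital: 0.26 × (-2.2) = -0.572 pp.
Total hours worked: 0.74 × 4.9 = 3.626 pp.
TFP growth = 2.4 − 3.054 = -0.654%.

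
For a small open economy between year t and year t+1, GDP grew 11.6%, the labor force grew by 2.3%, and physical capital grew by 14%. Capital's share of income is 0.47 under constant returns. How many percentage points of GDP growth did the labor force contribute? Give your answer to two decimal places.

1.22 percentage points

Labor's share = 1 − 0.47 = 0.53.
Contribution = share × growth = 0.53 × 2.3 = 1.219 pp.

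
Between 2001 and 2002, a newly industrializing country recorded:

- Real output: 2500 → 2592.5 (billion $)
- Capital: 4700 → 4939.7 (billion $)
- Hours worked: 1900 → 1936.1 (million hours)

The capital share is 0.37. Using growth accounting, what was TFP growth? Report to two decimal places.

Real output growth = (2592.5 − 2500) / 2500 = 3.7%.
Capital growth = (4939.7 − 4700) / 4700 = 5.1%.
Hours worked growth = (1936.1 − 1900) / 1900 = 1.9%.
Labor's share = 1 − 0.37 = 0.63.
Capital: 0.37 × 5.1 = 1.887 pp.
Hours worked: 0.63 × 1.9 = 1.197 pp.
TFP growth = 3.7 − 3.084 = 0.616%.

0.62%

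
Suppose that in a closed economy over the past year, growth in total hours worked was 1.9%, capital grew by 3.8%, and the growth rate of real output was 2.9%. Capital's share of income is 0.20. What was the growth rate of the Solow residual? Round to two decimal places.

The Solow residual grew 0.62%.

Labor's share = 1 − 0.2 = 0.8.
Capital: 0.2 × 3.8 = 0.76 pp.
Total hours worked: 0.8 × 1.9 = 1.52 pp.
TFP growth = 2.9 − 2.28 = 0.62%.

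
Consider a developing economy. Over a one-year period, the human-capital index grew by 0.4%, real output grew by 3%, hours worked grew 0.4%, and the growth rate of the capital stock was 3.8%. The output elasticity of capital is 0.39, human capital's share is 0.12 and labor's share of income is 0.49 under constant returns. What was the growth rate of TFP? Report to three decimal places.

Labor's share = 1 − 0.39 − 0.12 = 0.49.
The capital stock: 0.39 × 3.8 = 1.482 pp.
The human-capital index: 0.12 × 0.4 = 0.048 pp.
Hours worked: 0.49 × 0.4 = 0.196 pp.
TFP growth = 3 − 1.726 = 1.274%.

TFP growth was 1.274%.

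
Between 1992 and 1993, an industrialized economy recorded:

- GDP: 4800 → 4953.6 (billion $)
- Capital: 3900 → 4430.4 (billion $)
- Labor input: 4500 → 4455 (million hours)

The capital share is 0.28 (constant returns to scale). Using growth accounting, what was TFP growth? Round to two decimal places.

GDP growth = (4953.6 − 4800) / 4800 = 3.2%.
Capital growth = (4430.4 − 3900) / 3900 = 13.6%.
Labor input growth = (4455 − 4500) / 4500 = -1%.
Labor's share = 1 − 0.28 = 0.72.
Capital: 0.28 × 13.6 = 3.808 pp.
Labor input: 0.72 × (-1) = -0.72 pp.
TFP growth = 3.2 − 3.088 = 0.112%.

0.11%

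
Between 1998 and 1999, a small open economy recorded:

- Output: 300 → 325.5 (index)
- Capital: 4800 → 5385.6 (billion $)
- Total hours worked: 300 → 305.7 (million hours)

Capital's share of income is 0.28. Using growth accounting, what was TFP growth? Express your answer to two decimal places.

Output growth = (325.5 − 300) / 300 = 8.5%.
Capital growth = (5385.6 − 4800) / 4800 = 12.2%.
Total hours worked growth = (305.7 − 300) / 300 = 1.9%.
Labor's share = 1 − 0.28 = 0.72.
Capital: 0.28 × 12.2 = 3.416 pp.
Total hours worked: 0.72 × 1.9 = 1.368 pp.
TFP growth = 8.5 − 4.784 = 3.716%.

3.72%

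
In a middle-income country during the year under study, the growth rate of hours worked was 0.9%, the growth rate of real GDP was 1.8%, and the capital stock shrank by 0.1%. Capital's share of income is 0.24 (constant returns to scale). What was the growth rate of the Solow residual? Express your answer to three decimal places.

Labor's share = 1 − 0.24 = 0.76.
The capital stock: 0.24 × (-0.1) = -0.024 pp.
Hours worked: 0.76 × 0.9 = 0.684 pp.
TFP growth = 1.8 − 0.66 = 1.14%.

1.140%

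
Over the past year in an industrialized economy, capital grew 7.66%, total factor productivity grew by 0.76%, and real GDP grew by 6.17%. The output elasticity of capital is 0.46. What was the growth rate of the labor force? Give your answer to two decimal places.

Labor's share = 1 − 0.46 = 0.54.
gY = gA + 0.46×7.66 + 0.54×g.
0.54×g = 6.17 − 0.76 − 3.5236 = 1.8864.
g = 1.8864 / 0.54 = 3.4933%.

The labor force grew 3.49%.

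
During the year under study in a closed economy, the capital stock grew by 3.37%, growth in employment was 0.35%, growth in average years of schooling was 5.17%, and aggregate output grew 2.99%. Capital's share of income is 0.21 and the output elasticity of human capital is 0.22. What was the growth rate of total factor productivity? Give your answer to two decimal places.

Total factor productivity growth was 0.95%.

Labor's share = 1 − 0.21 − 0.22 = 0.57.
The capital stock: 0.21 × 3.37 = 0.7077 pp.
Average years of schooling: 0.22 × 5.17 = 1.1374 pp.
Employment: 0.57 × 0.35 = 0.1995 pp.
TFP growth = 2.99 − 2.0446 = 0.9454%.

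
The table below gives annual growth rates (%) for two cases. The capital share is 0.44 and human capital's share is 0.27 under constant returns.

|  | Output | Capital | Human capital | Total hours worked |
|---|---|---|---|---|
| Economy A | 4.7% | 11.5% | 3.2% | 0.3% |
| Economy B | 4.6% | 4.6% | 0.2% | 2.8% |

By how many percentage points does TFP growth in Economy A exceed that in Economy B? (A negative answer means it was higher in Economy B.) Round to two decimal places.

-3.02 percentage points

Labor's share = 1 − 0.44 − 0.27 = 0.29.
Economy A: TFP = 4.7 − 5.06 − 0.864 − 0.087 = -1.311%.
Economy B: TFP = 4.6 − 2.024 − 0.054 − 0.812 = 1.71%.
Difference = -1.311 − (1.71) = -3.021 pp.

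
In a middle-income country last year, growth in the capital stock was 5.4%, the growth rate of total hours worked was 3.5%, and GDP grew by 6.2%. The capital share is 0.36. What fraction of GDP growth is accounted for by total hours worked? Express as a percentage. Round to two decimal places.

Labor's share = 1 − 0.36 = 0.64.
Total hours worked contributed 0.64 × 3.5 = 2.24 pp.
Share of growth = 2.24 / 6.2 × 100 = 36.129%.

36.13%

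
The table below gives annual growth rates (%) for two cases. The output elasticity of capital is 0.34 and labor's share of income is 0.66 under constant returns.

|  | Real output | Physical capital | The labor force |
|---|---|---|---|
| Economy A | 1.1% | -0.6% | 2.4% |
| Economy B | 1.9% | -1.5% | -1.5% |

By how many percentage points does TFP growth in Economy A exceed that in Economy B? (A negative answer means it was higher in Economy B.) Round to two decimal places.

Labor's share = 1 − 0.34 = 0.66.
Economy A: TFP = 1.1 + 0.204 − 1.584 = -0.28%.
Economy B: TFP = 1.9 + 0.51 + 0.99 = 3.4%.
Difference = -0.28 − (3.4) = -3.68 pp.

-3.68 percentage points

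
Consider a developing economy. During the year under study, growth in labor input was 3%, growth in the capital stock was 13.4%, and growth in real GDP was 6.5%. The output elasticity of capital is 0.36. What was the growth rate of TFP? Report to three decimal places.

Labor's share = 1 − 0.36 = 0.64.
The capital stock: 0.36 × 13.4 = 4.824 pp.
Labor input: 0.64 × 3 = 1.92 pp.
TFP growth = 6.5 − 6.744 = -0.244%.

-0.244%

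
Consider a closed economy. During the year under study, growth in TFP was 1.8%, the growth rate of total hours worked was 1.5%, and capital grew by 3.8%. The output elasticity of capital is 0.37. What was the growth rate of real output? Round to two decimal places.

4.15%

Labor's share = 1 − 0.37 = 0.63.
Capital: 0.37 × 3.8 = 1.406 pp.
Total hours worked: 0.63 × 1.5 = 0.945 pp.
Output growth = 1.8 + 2.351 = 4.151%.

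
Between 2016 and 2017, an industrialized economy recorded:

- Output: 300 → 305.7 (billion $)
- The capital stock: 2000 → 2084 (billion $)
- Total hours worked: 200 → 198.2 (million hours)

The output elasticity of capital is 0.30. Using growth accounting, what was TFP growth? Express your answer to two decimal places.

Output growth = (305.7 − 300) / 300 = 1.9%.
The capital stock growth = (2084 − 2000) / 2000 = 4.2%.
Total hours worked growth = (198.2 − 200) / 200 = -0.9%.
Labor's share = 1 − 0.3 = 0.7.
The capital stock: 0.3 × 4.2 = 1.26 pp.
Total hours worked: 0.7 × (-0.9) = -0.63 pp.
TFP growth = 1.9 − 0.63 = 1.27%.

1.27%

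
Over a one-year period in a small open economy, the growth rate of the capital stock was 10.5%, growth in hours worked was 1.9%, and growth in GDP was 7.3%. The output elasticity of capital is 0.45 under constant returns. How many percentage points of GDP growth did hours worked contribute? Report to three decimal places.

Labor's share = 1 − 0.45 = 0.55.
Contribution = share × growth = 0.55 × 1.9 = 1.045 pp.

1.045 percentage points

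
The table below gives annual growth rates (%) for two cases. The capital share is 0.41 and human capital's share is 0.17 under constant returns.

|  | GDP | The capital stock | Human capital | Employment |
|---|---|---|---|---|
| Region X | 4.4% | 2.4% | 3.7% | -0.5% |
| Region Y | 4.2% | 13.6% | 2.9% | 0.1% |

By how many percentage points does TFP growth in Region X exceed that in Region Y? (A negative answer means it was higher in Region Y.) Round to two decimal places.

Labor's share = 1 − 0.41 − 0.17 = 0.42.
Region X: TFP = 4.4 − 0.984 − 0.629 + 0.21 = 2.997%.
Region Y: TFP = 4.2 − 5.576 − 0.493 − 0.042 = -1.911%.
Difference = 2.997 − (-1.911) = 4.908 pp.

4.91 percentage points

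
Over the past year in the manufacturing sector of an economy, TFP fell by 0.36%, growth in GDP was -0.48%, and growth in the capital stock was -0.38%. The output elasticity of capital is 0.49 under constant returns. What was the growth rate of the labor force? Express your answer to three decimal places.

Labor's share = 1 − 0.49 = 0.51.
gY = gA + 0.49×(-0.38) + 0.51×g.
0.51×g = -0.48 + 0.36 + 0.1862 = 0.0662.
g = 0.0662 / 0.51 = 0.1298%.

0.130%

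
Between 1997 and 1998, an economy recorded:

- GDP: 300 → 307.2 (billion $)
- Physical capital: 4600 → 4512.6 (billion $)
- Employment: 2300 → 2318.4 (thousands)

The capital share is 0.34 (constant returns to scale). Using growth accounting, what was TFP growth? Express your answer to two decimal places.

2.52%

GDP growth = (307.2 − 300) / 300 = 2.4%.
Physical capital growth = (4512.6 − 4600) / 4600 = -1.9%.
Employment growth = (2318.4 − 2300) / 2300 = 0.8%.
Labor's share = 1 − 0.34 = 0.66.
Physical capital: 0.34 × (-1.9) = -0.646 pp.
Employment: 0.66 × 0.8 = 0.528 pp.
TFP growth = 2.4 + 0.118 = 2.518%.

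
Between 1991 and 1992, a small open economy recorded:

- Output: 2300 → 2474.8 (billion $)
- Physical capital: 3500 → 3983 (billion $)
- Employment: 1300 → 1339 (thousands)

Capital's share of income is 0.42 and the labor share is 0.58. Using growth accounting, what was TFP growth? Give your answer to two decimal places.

0.06%

Output growth = (2474.8 − 2300) / 2300 = 7.6%.
Physical capital growth = (3983 − 3500) / 3500 = 13.8%.
Employment growth = (1339 − 1300) / 1300 = 3%.
Labor's share = 1 − 0.42 = 0.58.
Physical capital: 0.42 × 13.8 = 5.796 pp.
Employment: 0.58 × 3 = 1.74 pp.
TFP growth = 7.6 − 7.536 = 0.064%.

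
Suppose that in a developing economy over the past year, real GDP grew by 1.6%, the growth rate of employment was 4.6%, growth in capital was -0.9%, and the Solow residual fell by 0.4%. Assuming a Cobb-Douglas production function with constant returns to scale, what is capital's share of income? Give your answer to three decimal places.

gY = gA + α·gK + (1−α)·gL, so gY − gA − gL = α(gK − gL).
1.6 + 0.4 − 4.6 = α × (-0.9 − 4.6).
-2.6 = -5.5 α, so α = 0.47273.

Capital's share of income is 0.473.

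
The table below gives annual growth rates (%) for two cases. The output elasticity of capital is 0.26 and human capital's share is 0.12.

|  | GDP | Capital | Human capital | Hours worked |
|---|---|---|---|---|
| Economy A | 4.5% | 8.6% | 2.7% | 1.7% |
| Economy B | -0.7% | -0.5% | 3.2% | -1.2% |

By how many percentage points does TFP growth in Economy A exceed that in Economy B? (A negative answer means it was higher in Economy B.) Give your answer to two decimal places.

Labor's share = 1 − 0.26 − 0.12 = 0.62.
Economy A: TFP = 4.5 − 2.236 − 0.324 − 1.054 = 0.886%.
Economy B: TFP = -0.7 + 0.13 − 0.384 + 0.744 = -0.21%.
Difference = 0.886 − (-0.21) = 1.096 pp.

1.10 percentage points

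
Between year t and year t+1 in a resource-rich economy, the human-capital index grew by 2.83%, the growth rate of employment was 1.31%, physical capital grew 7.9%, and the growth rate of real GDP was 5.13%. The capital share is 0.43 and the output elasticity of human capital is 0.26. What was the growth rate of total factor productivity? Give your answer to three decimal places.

Total factor productivity grew 0.591%.

Labor's share = 1 − 0.43 − 0.26 = 0.31.
Physical capital: 0.43 × 7.9 = 3.397 pp.
The human-capital index: 0.26 × 2.83 = 0.7358 pp.
Employment: 0.31 × 1.31 = 0.4061 pp.
TFP growth = 5.13 − 4.5389 = 0.5911%.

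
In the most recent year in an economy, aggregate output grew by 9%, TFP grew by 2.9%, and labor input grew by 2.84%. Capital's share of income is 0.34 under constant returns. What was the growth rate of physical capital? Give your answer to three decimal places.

12.428%

Labor's share = 1 − 0.34 = 0.66.
gY = gA + 0.66×2.84 + 0.34×g.
0.34×g = 9 − 2.9 − 1.8744 = 4.2256.
g = 4.2256 / 0.34 = 12.42824%.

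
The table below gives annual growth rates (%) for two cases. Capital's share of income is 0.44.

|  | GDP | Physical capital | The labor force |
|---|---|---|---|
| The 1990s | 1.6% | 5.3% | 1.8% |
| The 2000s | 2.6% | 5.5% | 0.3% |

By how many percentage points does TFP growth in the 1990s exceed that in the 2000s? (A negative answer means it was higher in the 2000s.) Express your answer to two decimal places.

-1.75 percentage points

Labor's share = 1 − 0.44 = 0.56.
The 1990s: TFP = 1.6 − 2.332 − 1.008 = -1.74%.
The 2000s: TFP = 2.6 − 2.42 − 0.168 = 0.012%.
Difference = -1.74 − (0.012) = -1.752 pp.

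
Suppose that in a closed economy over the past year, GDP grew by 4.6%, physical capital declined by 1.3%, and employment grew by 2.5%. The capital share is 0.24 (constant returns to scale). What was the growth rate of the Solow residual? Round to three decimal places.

3.012%

Labor's share = 1 − 0.24 = 0.76.
Physical capital: 0.24 × (-1.3) = -0.312 pp.
Employment: 0.76 × 2.5 = 1.9 pp.
TFP growth = 4.6 − 1.588 = 3.012%.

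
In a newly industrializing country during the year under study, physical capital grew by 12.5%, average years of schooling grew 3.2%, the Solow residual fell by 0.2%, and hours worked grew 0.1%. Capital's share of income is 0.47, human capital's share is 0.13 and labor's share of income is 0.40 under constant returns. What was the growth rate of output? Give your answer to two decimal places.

Output growth was 6.13%.

Labor's share = 1 − 0.47 − 0.13 = 0.4.
Physical capital: 0.47 × 12.5 = 5.875 pp.
Average years of schooling: 0.13 × 3.2 = 0.416 pp.
Hours worked: 0.4 × 0.1 = 0.04 pp.
Output growth = -0.2 + 6.331 = 6.131%.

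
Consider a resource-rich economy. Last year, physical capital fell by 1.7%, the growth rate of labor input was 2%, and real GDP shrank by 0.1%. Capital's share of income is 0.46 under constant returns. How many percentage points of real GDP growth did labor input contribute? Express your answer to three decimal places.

Labor's share = 1 − 0.46 = 0.54.
Contribution = share × growth = 0.54 × 2 = 1.08 pp.

1.080 pp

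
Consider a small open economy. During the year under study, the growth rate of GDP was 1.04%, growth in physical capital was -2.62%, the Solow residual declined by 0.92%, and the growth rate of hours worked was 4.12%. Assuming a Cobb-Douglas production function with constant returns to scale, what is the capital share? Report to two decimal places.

0.32

gY = gA + α·gK + (1−α)·gL, so gY − gA − gL = α(gK − gL).
1.04 + 0.92 − 4.12 = α × (-2.62 − 4.12).
-2.16 = -6.74 α, so α = 0.3205.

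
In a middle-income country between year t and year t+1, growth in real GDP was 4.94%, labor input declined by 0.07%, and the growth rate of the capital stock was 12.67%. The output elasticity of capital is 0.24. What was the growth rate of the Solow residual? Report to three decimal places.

The Solow residual grew 1.952%.

Labor's share = 1 − 0.24 = 0.76.
The capital stock: 0.24 × 12.67 = 3.0408 pp.
Labor input: 0.76 × (-0.07) = -0.0532 pp.
TFP growth = 4.94 − 2.9876 = 1.9524%.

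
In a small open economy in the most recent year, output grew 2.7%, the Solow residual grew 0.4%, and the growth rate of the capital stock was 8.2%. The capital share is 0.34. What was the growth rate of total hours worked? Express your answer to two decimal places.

-0.74%

Labor's share = 1 − 0.34 = 0.66.
gY = gA + 0.34×8.2 + 0.66×g.
0.66×g = 2.7 − 0.4 − 2.788 = -0.488.
g = -0.488 / 0.66 = -0.7394%.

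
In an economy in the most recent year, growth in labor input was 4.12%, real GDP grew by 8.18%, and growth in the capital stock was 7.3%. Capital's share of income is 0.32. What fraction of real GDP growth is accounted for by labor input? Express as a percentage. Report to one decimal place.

Labor's share = 1 − 0.32 = 0.68.
Labor input contributed 0.68 × 4.12 = 2.8016 pp.
Share of growth = 2.8016 / 8.18 × 100 = 34.249%.

34.2%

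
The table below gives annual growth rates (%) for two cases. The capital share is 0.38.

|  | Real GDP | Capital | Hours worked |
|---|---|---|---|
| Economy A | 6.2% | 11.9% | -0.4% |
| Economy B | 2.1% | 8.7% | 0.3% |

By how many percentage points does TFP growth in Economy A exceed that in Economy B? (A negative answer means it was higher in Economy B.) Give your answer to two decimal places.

3.32 percentage points

Labor's share = 1 − 0.38 = 0.62.
Economy A: TFP = 6.2 − 4.522 + 0.248 = 1.926%.
Economy B: TFP = 2.1 − 3.306 − 0.186 = -1.392%.
Difference = 1.926 − (-1.392) = 3.318 pp.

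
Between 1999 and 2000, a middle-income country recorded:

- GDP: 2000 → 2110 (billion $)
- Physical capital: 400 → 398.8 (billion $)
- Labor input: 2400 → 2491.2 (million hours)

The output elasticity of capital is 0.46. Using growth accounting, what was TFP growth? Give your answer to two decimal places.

GDP growth = (2110 − 2000) / 2000 = 5.5%.
Physical capital growth = (398.8 − 400) / 400 = -0.3%.
Labor input growth = (2491.2 − 2400) / 2400 = 3.8%.
Labor's share = 1 − 0.46 = 0.54.
Physical capital: 0.46 × (-0.3) = -0.138 pp.
Labor input: 0.54 × 3.8 = 2.052 pp.
TFP growth = 5.5 − 1.914 = 3.586%.

3.59%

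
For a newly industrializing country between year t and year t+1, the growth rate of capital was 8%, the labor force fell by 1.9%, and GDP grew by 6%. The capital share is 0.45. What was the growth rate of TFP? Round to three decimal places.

TFP grew 3.445%.

Labor's share = 1 − 0.45 = 0.55.
Capital: 0.45 × 8 = 3.6 pp.
The labor force: 0.55 × (-1.9) = -1.045 pp.
TFP growth = 6 − 2.555 = 3.445%.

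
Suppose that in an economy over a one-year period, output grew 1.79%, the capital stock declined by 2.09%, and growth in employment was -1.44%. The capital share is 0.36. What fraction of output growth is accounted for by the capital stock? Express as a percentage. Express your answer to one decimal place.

The capital stock contributed 0.36 × (-2.09) = -0.7524 pp.
Share of growth = -0.7524 / 1.79 × 100 = -42.034%.

The capital stock accounted for -42.0% of growth.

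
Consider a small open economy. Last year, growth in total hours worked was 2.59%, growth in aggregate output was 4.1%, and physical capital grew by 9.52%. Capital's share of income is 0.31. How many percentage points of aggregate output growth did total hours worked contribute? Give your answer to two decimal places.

Labor's share = 1 − 0.31 = 0.69.
Contribution = share × growth = 0.69 × 2.59 = 1.7871 pp.

1.79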